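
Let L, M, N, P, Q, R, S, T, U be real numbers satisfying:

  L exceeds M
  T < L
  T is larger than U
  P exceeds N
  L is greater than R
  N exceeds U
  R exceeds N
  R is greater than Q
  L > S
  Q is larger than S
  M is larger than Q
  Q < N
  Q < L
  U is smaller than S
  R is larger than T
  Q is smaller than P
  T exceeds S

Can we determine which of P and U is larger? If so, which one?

Chaining the given relations: U < S < Q < N < P.
So P is larger.

P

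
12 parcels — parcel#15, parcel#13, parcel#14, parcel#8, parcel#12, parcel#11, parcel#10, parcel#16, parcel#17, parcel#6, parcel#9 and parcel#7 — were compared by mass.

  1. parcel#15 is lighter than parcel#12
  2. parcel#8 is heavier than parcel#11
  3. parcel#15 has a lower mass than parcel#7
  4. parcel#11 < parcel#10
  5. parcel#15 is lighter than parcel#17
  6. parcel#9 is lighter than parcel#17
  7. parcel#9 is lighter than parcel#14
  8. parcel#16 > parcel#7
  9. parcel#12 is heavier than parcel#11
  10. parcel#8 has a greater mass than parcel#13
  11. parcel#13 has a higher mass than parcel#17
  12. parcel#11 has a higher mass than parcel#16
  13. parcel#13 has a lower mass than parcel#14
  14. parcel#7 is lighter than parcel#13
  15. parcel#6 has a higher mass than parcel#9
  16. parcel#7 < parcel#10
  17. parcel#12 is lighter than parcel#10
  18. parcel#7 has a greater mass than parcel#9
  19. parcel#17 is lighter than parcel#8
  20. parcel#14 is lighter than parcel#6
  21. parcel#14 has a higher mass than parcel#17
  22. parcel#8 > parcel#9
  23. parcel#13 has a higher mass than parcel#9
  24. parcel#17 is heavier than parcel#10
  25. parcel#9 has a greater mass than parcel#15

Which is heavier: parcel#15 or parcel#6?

Chaining the given relations: parcel#15 < parcel#9 < parcel#7 < parcel#16 < parcel#11 < parcel#12 < parcel#10 < parcel#17 < parcel#13 < parcel#14 < parcel#6.
So parcel#15 < parcel#6; parcel#6 is the heavier of the two.

parcel#6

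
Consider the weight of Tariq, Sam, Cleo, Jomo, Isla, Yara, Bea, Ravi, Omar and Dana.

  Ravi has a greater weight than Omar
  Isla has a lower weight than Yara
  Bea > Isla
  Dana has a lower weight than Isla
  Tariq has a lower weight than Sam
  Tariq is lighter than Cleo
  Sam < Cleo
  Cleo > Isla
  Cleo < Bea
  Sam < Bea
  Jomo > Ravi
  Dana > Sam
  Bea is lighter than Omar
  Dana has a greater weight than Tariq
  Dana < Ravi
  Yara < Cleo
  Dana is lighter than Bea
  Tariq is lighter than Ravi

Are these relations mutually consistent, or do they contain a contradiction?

consistent

Every relation is compatible with Tariq < Sam < Dana < Isla < Yara < Cleo < Bea < Omar < Ravi < Jomo; the set is consistent.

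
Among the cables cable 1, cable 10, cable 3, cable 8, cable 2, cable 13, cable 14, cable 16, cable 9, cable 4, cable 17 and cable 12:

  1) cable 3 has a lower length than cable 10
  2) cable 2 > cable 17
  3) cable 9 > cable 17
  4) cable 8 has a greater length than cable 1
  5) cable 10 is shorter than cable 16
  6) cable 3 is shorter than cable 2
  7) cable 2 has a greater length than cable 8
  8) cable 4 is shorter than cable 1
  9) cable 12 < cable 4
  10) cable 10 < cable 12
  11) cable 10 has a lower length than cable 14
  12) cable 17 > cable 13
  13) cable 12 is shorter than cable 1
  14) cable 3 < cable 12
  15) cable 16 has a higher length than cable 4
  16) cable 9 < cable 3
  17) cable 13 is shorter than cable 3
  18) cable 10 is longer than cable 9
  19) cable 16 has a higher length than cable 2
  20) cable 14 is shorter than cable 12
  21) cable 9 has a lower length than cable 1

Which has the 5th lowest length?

Chaining the given pairs: cable 13 < cable 17 < cable 9 < cable 3 < cable 10 < cable 14 < cable 12 < cable 4 < cable 1 < cable 8 < cable 2 < cable 16.
The 5th smallest is cable 10.

cable 10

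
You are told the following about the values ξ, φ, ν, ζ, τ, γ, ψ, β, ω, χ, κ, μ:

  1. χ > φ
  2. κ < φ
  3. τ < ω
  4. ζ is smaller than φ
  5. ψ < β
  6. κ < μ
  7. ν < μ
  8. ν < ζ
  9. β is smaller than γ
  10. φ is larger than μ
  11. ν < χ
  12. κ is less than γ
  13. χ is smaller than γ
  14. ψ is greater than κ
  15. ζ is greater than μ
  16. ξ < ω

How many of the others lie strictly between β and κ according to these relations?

1

The relations place κ below β. An element lies strictly between them when it is forced above κ and also forced below β.
Above κ: {ψ, μ, ζ, φ, χ, γ}. Below β: {ψ}.
Intersection: {ψ} — 1.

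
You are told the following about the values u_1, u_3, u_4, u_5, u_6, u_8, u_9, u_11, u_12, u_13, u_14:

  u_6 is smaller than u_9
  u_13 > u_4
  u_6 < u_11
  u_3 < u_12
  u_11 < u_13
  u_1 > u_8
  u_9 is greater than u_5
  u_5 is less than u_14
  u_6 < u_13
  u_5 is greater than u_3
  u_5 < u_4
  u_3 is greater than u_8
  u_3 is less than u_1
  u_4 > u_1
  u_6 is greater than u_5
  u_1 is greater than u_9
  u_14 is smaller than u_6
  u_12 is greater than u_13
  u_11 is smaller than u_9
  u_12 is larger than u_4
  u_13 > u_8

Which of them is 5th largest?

u_9

Piecing the relations together gives one ordering: u_8 < u_3 < u_5 < u_14 < u_6 < u_11 < u_9 < u_1 < u_4 < u_13 < u_12.
Counting 5 from the largest end gives u_9.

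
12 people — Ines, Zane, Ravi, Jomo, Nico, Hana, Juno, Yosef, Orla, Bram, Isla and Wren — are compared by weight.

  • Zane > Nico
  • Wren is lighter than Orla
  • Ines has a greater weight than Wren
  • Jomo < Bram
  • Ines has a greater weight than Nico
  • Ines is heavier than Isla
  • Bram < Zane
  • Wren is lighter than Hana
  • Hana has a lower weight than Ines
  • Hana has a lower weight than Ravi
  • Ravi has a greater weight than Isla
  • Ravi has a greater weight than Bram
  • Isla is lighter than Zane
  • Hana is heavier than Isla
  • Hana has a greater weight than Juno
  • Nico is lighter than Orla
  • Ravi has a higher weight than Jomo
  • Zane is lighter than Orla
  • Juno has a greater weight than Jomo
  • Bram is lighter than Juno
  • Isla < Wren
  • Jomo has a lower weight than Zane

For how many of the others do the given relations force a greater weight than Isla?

6

From Isla the given relations immediately reach Wren, Zane, Hana, Ravi, Ines.
From those, Orla — 6 in total.
No other element is forced above Isla by the given relations, so the count is 6.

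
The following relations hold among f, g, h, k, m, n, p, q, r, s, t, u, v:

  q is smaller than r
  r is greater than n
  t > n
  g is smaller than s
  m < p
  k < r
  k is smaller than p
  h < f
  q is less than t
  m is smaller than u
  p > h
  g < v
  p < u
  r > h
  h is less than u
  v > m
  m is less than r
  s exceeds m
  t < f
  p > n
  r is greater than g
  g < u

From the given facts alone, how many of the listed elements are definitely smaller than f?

4

The elements the relations force below f are h, n, q, t — no chain reaches any other.
That is 4.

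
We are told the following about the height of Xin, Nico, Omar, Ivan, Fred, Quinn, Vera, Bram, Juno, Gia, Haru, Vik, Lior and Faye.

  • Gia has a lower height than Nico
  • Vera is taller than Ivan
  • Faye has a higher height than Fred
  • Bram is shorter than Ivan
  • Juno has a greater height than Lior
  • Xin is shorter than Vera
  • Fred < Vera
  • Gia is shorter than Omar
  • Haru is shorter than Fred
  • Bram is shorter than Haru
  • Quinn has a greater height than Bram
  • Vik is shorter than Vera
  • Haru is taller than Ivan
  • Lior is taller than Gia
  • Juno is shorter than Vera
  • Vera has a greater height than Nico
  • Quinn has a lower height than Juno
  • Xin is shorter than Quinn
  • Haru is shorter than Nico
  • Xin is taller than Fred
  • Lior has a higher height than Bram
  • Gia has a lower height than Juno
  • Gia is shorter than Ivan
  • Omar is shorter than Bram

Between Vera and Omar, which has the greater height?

Omar < Bram < Ivan < Haru < Nico < Vera, by transitivity through Bram, Ivan, Haru, Nico.
So Omar < Vera; Vera is the taller of the two.

Vera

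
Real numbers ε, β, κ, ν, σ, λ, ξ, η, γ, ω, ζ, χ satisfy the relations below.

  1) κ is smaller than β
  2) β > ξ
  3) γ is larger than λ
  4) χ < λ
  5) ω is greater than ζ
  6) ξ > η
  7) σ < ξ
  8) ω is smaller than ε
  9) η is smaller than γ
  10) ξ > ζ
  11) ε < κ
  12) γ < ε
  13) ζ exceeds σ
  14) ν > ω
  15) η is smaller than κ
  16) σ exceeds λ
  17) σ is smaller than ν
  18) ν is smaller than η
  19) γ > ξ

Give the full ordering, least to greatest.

χ < λ < σ < ζ < ω < ν < η < ξ < γ < ε < κ < β

The consecutive links are each given: χ < λ; λ < σ; σ < ζ; ζ < ω; ω < ν; ν < η; η < ξ; ξ < γ; γ < ε; ε < κ; κ < β.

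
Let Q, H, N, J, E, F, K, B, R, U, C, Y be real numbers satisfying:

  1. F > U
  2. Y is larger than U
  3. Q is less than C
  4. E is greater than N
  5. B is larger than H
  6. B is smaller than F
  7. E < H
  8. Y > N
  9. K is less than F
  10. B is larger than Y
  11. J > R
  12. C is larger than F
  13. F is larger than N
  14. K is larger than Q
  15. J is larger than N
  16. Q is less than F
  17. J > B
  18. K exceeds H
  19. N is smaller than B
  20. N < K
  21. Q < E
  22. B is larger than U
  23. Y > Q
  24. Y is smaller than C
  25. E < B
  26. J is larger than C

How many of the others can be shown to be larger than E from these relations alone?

Directly above E: H, B.
One step further: K, F, J (5 so far).
One step further: C (6 so far).
Nothing else is reachable above E; 6 in all.

6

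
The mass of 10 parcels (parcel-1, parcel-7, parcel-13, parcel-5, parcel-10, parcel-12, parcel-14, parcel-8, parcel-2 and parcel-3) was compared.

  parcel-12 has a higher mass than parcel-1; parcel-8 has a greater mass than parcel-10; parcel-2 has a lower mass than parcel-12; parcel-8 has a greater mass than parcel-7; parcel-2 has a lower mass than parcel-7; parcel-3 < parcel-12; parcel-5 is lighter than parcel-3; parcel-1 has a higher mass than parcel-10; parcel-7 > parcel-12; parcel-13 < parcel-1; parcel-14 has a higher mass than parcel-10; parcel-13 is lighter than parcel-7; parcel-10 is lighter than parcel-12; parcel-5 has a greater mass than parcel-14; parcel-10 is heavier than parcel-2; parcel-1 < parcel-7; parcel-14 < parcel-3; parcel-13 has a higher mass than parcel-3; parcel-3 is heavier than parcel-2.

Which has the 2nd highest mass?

parcel-7

Chaining the given pairs: parcel-2 < parcel-10 < parcel-14 < parcel-5 < parcel-3 < parcel-13 < parcel-1 < parcel-12 < parcel-7 < parcel-8.
The 2nd largest is parcel-7.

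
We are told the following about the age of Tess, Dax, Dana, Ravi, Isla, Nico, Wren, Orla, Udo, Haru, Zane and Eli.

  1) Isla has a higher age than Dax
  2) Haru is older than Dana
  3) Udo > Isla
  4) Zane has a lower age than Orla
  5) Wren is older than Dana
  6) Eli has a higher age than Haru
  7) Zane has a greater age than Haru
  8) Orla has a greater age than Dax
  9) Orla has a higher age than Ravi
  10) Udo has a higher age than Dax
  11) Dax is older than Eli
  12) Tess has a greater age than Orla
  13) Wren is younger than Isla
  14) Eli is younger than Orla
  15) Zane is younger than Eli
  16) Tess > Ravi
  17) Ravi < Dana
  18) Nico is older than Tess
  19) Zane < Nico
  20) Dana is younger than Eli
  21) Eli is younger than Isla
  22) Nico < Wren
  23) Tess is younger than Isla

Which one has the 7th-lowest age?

Chaining the given pairs: Ravi < Dana < Haru < Zane < Eli < Dax < Orla < Tess < Nico < Wren < Isla < Udo.
The 7th smallest is Orla.

Orla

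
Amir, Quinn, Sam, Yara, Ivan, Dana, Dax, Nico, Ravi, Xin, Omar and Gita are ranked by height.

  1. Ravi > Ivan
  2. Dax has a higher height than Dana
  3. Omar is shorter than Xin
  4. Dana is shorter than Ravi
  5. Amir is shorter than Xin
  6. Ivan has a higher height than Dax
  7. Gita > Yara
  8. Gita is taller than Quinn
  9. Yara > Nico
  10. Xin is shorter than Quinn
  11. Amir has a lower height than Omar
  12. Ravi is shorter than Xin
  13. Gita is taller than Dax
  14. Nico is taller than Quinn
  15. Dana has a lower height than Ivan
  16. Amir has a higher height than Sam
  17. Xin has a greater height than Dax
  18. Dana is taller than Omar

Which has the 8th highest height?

Dax

Chaining the given pairs: Sam < Amir < Omar < Dana < Dax < Ivan < Ravi < Xin < Quinn < Nico < Yara < Gita.
Counting 8 from the largest end gives Dax.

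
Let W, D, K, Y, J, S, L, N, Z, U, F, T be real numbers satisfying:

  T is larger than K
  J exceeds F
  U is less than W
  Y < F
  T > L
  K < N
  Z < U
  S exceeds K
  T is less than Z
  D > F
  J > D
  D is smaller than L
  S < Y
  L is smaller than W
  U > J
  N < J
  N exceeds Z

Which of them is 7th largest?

The consecutive relations fix a unique order: K < S < Y < F < D < L < T < Z < N < J < U < W.
Counting 7 from the largest end gives L.

L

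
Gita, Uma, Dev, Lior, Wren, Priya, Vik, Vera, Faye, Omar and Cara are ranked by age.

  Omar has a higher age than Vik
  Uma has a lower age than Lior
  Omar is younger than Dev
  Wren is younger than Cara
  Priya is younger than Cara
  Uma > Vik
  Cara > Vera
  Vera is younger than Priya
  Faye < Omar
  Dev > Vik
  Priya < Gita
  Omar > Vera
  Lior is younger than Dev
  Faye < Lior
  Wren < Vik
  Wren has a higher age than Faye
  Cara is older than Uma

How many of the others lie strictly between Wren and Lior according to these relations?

Chaining upward from Wren reaches: Vik, Omar, Uma, Dev, Cara.
Chaining downward from Lior reaches: Faye, Vik, Uma.
Strictly between Wren and Lior are those in both lists: Vik, Uma — 2 elements.

2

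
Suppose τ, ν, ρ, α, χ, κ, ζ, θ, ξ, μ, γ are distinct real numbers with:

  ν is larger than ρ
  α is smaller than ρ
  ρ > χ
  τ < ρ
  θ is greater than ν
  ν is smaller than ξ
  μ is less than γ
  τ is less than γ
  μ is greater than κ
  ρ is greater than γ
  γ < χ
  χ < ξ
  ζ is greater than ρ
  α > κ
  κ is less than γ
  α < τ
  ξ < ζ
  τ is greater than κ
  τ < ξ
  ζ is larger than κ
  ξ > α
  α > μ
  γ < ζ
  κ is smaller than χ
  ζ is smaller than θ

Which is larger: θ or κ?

κ < μ and μ < α give κ < α.
With α < τ: κ < μ < α < τ.
With τ < γ: κ < μ < α < τ < γ.
With γ < χ: κ < μ < α < τ < γ < χ.
With χ < ρ: κ < μ < α < τ < γ < χ < ρ.
With ρ < ν: κ < μ < α < τ < γ < χ < ρ < ν.
With ν < ξ: κ < μ < α < τ < γ < χ < ρ < ν < ξ.
With ξ < ζ: κ < μ < α < τ < γ < χ < ρ < ν < ξ < ζ.
Then ζ < θ extends the chain to θ.
So κ < θ; θ is the larger of the two.

θ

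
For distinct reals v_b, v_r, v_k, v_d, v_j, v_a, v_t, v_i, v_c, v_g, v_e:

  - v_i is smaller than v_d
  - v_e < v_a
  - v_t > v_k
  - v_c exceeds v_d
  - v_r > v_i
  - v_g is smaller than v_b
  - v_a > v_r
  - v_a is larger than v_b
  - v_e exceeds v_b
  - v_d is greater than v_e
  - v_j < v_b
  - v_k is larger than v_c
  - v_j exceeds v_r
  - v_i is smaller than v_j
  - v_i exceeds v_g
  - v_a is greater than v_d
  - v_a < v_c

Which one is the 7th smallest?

The consecutive relations fix a unique order: v_g < v_i < v_r < v_j < v_b < v_e < v_d < v_a < v_c < v_k < v_t.
The 7th smallest is v_d.

v_d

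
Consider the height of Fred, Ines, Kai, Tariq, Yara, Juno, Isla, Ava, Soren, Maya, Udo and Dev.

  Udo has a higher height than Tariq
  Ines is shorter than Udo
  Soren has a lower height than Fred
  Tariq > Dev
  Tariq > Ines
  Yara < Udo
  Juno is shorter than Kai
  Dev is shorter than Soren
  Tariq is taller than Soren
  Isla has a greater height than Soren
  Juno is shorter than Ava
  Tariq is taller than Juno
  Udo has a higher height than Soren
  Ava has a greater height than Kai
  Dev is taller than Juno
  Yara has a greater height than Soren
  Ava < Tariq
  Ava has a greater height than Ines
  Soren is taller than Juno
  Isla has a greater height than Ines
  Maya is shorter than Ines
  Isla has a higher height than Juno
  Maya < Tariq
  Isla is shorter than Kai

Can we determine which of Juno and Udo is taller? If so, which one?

Udo

Juno < Soren and Soren < Isla give Juno < Isla.
Then Isla < Kai extends the chain to Kai.
Then Kai < Ava extends the chain to Ava.
Then Ava < Tariq extends the chain to Tariq.
With Tariq < Udo: Juno < Soren < Isla < Kai < Ava < Tariq < Udo.
So Udo is taller.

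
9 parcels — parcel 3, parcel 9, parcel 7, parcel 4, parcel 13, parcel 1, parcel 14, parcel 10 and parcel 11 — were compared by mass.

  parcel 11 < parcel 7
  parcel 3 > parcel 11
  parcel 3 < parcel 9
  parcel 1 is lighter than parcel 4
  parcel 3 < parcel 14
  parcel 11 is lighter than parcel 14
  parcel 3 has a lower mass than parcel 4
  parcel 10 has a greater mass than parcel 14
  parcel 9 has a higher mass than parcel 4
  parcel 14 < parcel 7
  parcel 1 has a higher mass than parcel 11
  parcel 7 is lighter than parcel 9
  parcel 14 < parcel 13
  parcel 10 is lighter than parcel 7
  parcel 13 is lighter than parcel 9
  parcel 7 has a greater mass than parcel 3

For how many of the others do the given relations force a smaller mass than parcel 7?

From parcel 7 the given relations immediately reach parcel 11, parcel 3, parcel 14, parcel 10.
Nothing else is reachable below parcel 7; 4 in all.

4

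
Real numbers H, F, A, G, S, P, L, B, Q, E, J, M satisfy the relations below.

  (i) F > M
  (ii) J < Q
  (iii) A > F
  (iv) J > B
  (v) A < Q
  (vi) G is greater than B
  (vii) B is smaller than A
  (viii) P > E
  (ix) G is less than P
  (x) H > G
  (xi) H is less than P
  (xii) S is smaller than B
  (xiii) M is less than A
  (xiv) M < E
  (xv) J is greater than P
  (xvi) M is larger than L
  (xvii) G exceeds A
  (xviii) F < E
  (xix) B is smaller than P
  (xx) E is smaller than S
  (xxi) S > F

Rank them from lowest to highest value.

Each adjacent pair is fixed by a given relation: L < M; M < F; F < E; E < S; S < B; B < A; A < G; G < H; H < P; P < J; J < Q. Chaining them end to end gives the full order.

L < M < F < E < S < B < A < G < H < P < J < Q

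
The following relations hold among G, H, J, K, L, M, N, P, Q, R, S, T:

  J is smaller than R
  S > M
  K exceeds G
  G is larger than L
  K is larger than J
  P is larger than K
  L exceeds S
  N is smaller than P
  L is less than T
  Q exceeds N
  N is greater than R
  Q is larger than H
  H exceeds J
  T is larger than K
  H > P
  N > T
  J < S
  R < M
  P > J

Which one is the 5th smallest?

Piecing the relations together gives one ordering: J < R < M < S < L < G < K < T < N < P < H < Q.
The 5th smallest is L.

L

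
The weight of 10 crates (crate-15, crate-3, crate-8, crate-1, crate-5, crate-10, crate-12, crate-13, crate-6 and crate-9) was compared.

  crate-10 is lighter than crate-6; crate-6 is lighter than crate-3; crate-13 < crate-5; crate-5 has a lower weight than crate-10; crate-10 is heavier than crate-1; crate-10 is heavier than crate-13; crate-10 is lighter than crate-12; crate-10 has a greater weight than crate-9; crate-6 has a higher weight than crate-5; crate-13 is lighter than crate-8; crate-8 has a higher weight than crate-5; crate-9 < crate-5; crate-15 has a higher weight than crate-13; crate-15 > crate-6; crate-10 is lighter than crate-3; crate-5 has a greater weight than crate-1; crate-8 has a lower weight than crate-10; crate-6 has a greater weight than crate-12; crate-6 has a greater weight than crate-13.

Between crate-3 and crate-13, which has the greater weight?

crate-3

crate-13 < crate-5 and crate-5 < crate-8 give crate-13 < crate-8.
Then crate-8 < crate-10 extends the chain to crate-10.
Then crate-10 < crate-12 extends the chain to crate-12.
Then crate-12 < crate-6 extends the chain to crate-6.
With crate-6 < crate-3: crate-13 < crate-5 < crate-8 < crate-10 < crate-12 < crate-6 < crate-3.
So crate-13 < crate-3; crate-3 is the heavier of the two.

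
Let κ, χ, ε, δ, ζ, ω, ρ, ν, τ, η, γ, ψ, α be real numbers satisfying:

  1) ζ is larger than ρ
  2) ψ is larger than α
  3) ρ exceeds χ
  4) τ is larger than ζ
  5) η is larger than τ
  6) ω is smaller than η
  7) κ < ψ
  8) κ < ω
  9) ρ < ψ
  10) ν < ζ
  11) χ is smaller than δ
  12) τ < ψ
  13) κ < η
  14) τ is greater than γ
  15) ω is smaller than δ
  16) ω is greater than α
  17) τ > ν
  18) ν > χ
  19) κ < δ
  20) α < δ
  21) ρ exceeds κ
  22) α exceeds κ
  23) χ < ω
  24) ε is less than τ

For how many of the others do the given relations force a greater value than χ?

8

The elements the relations force above χ are ρ, ν, ζ, ω, τ, δ, ψ, η — no chain reaches any other.
That is 8.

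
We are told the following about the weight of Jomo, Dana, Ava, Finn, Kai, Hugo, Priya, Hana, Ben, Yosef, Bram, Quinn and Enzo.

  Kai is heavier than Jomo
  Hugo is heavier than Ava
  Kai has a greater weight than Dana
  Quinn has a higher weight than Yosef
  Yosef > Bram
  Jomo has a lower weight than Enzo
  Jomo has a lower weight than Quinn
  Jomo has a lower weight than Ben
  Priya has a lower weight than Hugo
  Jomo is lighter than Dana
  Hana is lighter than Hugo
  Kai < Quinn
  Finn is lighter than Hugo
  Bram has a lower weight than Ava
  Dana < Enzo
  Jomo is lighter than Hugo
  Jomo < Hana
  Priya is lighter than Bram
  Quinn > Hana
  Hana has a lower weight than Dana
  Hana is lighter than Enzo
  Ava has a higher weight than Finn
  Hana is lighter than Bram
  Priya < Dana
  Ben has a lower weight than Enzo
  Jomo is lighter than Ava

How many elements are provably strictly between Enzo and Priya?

1

Chaining upward from Priya reaches: Dana, Bram, Yosef, Kai, Ava, Quinn, Hugo.
Chaining downward from Enzo reaches: Jomo, Hana, Dana, Ben.
Strictly between Priya and Enzo are those in both lists: Dana — 1 element.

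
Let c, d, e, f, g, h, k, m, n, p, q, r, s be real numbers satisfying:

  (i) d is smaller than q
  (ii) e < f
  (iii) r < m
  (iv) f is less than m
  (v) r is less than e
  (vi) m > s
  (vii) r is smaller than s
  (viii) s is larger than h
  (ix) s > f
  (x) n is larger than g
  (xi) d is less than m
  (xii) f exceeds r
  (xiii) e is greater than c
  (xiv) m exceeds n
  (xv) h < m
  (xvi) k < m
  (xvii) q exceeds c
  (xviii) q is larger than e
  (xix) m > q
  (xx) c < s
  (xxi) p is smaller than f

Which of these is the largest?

g is not greatest since g < n; h is not greatest since h < m; c is not greatest since c < q; k is not greatest since k < m; p is not greatest since p < f; r is not greatest since r < f; e is not greatest since e < q; f is not greatest since f < m; s is not greatest since s < m; n is not greatest since n < m; d is not greatest since d < m; q is not greatest since q < m.
Only m has nothing above it, so m is the largest.

m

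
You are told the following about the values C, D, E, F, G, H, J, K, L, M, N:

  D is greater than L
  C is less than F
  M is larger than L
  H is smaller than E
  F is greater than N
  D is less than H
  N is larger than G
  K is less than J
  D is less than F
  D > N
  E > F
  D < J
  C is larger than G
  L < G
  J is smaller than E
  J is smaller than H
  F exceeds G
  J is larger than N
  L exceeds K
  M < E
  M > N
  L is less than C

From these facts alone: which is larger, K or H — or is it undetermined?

K < L and L < G give K < G.
Then G < N extends the chain to N.
Then N < D extends the chain to D.
Then D < J extends the chain to J.
With J < H: K < L < G < N < D < J < H.
So H is larger.

H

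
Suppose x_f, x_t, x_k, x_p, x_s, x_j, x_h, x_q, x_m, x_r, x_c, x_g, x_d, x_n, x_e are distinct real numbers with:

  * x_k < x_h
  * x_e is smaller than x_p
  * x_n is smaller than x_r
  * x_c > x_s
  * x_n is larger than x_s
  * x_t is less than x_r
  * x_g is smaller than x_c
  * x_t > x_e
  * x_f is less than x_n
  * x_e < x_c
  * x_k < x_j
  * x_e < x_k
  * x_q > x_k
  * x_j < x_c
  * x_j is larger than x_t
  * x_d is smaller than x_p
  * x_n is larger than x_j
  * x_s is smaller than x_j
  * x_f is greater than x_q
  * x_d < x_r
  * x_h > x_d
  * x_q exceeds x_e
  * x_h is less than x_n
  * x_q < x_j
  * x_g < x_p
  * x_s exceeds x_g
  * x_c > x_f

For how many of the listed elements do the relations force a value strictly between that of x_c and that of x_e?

5

Chaining upward from x_e reaches: x_k, x_q, x_h, x_t, x_j, x_f, x_n, x_p, x_r.
Chaining downward from x_c reaches: x_g, x_k, x_q, x_s, x_t, x_j, x_f.
Strictly between x_e and x_c are those in both lists: x_k, x_q, x_t, x_j, x_f — 5 elements.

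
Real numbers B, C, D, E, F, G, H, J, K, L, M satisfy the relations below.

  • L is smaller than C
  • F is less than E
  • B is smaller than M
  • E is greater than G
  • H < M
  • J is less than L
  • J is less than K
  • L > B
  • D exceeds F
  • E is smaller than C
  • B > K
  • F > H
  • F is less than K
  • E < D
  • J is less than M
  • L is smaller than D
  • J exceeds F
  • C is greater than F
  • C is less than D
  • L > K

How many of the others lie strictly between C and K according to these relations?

2

Chaining upward from K reaches: B, M, L, D.
Chaining downward from C reaches: H, F, J, G, E, B, L.
Strictly between K and C are those in both lists: B, L — 2 elements.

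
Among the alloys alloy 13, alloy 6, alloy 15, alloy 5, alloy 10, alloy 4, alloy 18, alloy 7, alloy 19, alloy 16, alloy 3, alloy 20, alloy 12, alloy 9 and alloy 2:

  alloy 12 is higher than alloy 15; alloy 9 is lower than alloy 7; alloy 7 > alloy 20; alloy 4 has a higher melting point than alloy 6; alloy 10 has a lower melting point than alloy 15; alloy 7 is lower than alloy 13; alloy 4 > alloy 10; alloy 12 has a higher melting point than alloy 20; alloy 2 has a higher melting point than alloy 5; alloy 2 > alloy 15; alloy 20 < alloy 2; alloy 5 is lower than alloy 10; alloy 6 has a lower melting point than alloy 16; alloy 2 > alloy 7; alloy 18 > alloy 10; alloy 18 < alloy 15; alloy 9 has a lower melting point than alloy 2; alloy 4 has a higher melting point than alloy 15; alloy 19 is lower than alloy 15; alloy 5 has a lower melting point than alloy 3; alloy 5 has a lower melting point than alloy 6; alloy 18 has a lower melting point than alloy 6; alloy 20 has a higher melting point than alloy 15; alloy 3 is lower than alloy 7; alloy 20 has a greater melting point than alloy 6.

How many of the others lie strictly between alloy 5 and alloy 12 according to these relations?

5

Chaining upward from alloy 5 reaches: alloy 10, alloy 18, alloy 6, alloy 3, alloy 15, alloy 20, alloy 7, alloy 16, alloy 2, alloy 13, alloy 4.
Chaining downward from alloy 12 reaches: alloy 10, alloy 19, alloy 18, alloy 6, alloy 15, alloy 20.
Strictly between alloy 5 and alloy 12 are those in both lists: alloy 10, alloy 18, alloy 6, alloy 15, alloy 20 — 5 elements.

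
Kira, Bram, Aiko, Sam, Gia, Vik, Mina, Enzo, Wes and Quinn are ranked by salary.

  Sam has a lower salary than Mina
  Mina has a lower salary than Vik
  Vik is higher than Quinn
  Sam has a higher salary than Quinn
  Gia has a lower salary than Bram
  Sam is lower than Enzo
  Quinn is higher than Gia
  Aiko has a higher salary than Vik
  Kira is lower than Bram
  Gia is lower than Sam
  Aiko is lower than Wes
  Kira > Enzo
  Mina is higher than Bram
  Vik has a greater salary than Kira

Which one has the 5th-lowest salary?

Kira

Piecing the relations together gives one ordering: Gia < Quinn < Sam < Enzo < Kira < Bram < Mina < Vik < Aiko < Wes.
The 5th smallest is Kira.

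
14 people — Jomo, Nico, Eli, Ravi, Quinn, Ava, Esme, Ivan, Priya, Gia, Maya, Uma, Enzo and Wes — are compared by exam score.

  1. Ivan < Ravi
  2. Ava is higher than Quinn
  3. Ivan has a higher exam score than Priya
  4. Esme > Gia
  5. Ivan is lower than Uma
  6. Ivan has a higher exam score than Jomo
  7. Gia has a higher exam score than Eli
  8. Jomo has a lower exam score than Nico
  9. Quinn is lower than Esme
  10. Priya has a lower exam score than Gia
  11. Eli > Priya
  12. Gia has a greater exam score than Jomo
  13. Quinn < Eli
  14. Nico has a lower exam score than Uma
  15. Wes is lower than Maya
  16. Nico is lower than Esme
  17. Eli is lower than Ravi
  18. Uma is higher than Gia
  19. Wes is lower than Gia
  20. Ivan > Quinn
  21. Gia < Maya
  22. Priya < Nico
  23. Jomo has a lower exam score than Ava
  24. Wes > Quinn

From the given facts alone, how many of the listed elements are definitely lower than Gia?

The elements the relations force below Gia are Quinn, Priya, Jomo, Wes, Eli — no chain reaches any other.
That is 5.

5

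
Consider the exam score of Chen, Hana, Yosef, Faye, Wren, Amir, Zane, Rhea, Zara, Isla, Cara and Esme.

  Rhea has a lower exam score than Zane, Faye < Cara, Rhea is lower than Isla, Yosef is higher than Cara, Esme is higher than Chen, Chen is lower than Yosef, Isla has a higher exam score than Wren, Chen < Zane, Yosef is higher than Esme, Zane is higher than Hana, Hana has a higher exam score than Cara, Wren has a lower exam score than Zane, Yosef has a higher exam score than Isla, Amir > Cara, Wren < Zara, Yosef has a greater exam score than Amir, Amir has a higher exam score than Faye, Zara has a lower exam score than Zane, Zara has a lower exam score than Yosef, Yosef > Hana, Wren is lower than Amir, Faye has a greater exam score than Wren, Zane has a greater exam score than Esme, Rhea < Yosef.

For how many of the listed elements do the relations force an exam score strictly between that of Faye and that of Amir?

1

Chaining upward from Faye reaches: Cara, Hana, Zane, Yosef.
Chaining downward from Amir reaches: Wren, Cara.
Strictly between Faye and Amir are those in both lists: Cara — 1 element.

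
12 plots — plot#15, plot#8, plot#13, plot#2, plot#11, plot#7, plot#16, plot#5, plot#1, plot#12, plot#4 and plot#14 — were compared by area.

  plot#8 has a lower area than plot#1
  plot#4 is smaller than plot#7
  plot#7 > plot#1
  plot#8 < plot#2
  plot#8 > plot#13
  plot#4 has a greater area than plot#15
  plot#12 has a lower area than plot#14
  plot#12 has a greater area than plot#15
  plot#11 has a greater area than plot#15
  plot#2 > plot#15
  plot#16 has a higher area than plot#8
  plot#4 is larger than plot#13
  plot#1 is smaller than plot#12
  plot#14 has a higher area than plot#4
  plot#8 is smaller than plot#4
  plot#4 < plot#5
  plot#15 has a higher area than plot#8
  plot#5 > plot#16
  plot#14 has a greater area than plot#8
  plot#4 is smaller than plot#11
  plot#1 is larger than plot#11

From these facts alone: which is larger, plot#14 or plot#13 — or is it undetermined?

Link the given pairs in sequence: plot#13 < plot#8; plot#8 < plot#15; plot#15 < plot#11; plot#11 < plot#1; plot#1 < plot#12; plot#12 < plot#14.
Together: plot#13 < plot#8 < plot#15 < plot#11 < plot#1 < plot#12 < plot#14.
So plot#14 is larger.

plot#14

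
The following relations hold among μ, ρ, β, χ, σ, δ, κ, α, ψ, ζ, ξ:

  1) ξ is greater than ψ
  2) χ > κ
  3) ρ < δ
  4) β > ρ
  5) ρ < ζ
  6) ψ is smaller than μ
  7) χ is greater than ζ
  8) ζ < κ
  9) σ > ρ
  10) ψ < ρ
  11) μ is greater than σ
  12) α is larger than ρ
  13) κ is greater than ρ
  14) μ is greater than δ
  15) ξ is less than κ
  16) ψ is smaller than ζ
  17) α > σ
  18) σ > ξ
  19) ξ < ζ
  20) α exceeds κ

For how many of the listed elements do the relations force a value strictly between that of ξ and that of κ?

Chaining upward from ξ reaches: ζ, σ, α, μ, χ.
Chaining downward from κ reaches: ψ, ρ, ζ.
Strictly between ξ and κ are those in both lists: ζ — 1 element.

1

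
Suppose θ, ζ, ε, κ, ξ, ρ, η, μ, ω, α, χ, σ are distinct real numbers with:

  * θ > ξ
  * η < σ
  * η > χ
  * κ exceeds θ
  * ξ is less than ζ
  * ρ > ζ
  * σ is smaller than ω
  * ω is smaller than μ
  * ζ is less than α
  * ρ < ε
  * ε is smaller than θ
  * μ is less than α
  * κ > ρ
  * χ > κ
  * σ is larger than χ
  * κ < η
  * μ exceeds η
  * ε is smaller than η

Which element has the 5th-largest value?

The consecutive relations fix a unique order: ξ < ζ < ρ < ε < θ < κ < χ < η < σ < ω < μ < α.
Counting 5 from the largest end gives η.

η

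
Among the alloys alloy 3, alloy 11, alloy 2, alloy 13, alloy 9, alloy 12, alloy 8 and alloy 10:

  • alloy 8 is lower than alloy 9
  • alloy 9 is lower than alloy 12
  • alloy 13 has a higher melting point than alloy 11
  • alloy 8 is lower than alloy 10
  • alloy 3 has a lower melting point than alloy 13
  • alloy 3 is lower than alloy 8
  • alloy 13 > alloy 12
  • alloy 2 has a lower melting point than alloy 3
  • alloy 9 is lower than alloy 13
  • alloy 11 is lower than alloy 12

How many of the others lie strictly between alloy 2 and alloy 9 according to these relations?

The relations place alloy 2 below alloy 9. An element lies strictly between them when it is forced above alloy 2 and also forced below alloy 9.
Above alloy 2: {alloy 3, alloy 8, alloy 10, alloy 12, alloy 13}. Below alloy 9: {alloy 3, alloy 8}.
Intersection: {alloy 3, alloy 8} — 2.

2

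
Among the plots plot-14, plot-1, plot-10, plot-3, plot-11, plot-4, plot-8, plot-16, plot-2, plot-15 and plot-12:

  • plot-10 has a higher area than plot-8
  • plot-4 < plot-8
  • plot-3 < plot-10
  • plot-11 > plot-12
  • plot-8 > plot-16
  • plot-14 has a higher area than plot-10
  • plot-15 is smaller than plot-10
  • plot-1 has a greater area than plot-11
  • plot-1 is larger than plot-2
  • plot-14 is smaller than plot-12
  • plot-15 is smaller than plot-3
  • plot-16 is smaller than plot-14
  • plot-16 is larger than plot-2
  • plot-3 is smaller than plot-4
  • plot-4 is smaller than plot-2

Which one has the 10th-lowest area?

Chaining the given pairs: plot-15 < plot-3 < plot-4 < plot-2 < plot-16 < plot-8 < plot-10 < plot-14 < plot-12 < plot-11 < plot-1.
The 10th smallest is plot-11.

plot-11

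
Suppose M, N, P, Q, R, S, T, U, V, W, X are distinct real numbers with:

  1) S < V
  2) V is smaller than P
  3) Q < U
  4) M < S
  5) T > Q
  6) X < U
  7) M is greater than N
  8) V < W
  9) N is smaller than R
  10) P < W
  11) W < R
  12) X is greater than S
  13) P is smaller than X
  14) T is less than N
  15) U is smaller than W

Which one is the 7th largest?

Piecing the relations together gives one ordering: Q < T < N < M < S < V < P < X < U < W < R.
Counting 7 from the largest end gives S.

S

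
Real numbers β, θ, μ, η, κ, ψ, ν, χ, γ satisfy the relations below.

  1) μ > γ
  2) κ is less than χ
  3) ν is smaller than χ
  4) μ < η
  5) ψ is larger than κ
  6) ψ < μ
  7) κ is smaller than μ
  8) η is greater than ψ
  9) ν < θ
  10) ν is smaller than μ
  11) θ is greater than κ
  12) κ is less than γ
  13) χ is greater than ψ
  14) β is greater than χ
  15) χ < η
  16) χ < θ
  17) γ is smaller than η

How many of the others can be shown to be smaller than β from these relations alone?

4

Directly below β: χ.
One step further: ν, κ, ψ (4 so far).
No other element is forced below β by the given relations, so the count is 4.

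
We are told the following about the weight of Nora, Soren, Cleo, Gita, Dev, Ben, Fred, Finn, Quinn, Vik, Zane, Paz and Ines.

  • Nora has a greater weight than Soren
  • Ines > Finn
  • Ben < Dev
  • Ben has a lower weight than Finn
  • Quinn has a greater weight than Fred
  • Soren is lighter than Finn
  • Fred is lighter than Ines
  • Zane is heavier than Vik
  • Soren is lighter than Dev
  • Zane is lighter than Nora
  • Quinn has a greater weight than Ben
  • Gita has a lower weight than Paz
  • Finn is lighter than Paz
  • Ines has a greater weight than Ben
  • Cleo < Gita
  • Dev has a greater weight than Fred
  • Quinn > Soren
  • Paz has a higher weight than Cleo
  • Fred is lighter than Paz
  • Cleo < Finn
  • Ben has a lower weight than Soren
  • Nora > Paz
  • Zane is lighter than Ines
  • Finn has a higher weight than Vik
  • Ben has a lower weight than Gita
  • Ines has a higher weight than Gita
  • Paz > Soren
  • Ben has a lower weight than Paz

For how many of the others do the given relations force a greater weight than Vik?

The elements the relations force above Vik are Zane, Finn, Paz, Ines, Nora — no chain reaches any other.
That is 5.

5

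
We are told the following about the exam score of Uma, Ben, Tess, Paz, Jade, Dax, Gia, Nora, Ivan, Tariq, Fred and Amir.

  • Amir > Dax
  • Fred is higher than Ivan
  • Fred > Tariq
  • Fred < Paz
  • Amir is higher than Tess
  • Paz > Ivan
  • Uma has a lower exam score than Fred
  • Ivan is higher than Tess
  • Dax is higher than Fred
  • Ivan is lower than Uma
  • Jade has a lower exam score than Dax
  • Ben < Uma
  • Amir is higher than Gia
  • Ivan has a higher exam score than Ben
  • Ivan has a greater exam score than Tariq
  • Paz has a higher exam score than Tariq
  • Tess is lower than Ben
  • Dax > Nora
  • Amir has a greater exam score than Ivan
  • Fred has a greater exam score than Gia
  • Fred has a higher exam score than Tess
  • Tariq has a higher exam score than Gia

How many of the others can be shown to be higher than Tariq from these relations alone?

6

Directly above Tariq: Ivan, Fred, Paz.
One step further: Uma, Dax, Amir (6 so far).
No other element is forced above Tariq by the given relations, so the count is 6.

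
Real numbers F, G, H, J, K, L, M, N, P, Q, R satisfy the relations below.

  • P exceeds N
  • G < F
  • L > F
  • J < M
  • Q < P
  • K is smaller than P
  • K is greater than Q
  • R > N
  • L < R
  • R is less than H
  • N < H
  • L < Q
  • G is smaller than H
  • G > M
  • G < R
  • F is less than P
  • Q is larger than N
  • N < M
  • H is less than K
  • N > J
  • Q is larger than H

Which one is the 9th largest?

Piecing the relations together gives one ordering: J < N < M < G < F < L < R < H < Q < K < P.
The 9th largest is M.

M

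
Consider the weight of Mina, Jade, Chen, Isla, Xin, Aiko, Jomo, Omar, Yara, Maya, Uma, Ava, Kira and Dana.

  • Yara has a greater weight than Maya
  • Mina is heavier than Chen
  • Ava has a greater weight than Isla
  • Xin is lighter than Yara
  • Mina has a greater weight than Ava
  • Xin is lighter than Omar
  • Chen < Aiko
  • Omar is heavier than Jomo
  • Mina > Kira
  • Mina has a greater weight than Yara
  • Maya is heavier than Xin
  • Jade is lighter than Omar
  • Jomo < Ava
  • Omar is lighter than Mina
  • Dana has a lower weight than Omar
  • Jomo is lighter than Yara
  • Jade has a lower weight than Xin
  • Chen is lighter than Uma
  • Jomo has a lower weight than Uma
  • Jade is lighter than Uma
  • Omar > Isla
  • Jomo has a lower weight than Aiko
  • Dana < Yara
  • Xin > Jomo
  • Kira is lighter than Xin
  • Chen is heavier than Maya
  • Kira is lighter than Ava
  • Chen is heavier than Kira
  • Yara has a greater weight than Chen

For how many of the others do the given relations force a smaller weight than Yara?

7

The elements the relations force below Yara are Dana, Jade, Jomo, Kira, Xin, Maya, Chen — no chain reaches any other.
That is 7.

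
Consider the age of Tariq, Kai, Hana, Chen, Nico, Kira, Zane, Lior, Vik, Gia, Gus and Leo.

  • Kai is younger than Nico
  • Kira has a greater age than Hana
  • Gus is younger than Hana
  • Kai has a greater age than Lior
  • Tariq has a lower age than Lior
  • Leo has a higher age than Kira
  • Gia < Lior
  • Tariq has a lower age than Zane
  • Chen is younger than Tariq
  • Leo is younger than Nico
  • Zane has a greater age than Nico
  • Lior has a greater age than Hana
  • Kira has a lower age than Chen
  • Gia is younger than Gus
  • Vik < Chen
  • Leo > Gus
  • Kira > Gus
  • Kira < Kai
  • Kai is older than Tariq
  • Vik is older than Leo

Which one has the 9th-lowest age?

Piecing the relations together gives one ordering: Gia < Gus < Hana < Kira < Leo < Vik < Chen < Tariq < Lior < Kai < Nico < Zane.
Counting 9 from the smallest end gives Lior.

Lior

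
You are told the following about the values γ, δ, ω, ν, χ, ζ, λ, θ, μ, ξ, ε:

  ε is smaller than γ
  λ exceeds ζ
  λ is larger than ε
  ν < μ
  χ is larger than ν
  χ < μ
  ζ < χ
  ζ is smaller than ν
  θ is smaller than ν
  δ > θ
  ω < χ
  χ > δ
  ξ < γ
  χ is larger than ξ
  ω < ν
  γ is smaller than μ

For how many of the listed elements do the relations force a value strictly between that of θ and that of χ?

2

The relations place θ below χ. An element lies strictly between them when it is forced above θ and also forced below χ.
Above θ: {δ, ν, μ}. Below χ: {ζ, ξ, δ, ω, ν}.
Intersection: {δ, ν} — 2.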